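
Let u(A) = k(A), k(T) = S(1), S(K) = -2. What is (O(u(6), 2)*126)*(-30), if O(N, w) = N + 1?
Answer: 3780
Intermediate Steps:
k(T) = -2
u(A) = -2
O(N, w) = 1 + N
(O(u(6), 2)*126)*(-30) = ((1 - 2)*126)*(-30) = -1*126*(-30) = -126*(-30) = 3780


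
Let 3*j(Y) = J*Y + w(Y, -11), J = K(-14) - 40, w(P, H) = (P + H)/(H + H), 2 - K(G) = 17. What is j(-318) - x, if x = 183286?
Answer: -11711767/66 ≈ -1.7745e+5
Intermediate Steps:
K(G) = -15 (K(G) = 2 - 1*17 = 2 - 17 = -15)
w(P, H) = (H + P)/(2*H) (w(P, H) = (H + P)/((2*H)) = (H + P)*(1/(2*H)) = (H + P)/(2*H))
J = -55 (J = -15 - 40 = -55)
j(Y) = ⅙ - 1211*Y/66 (j(Y) = (-55*Y + (½)*(-11 + Y)/(-11))/3 = (-55*Y + (½)*(-1/11)*(-11 + Y))/3 = (-55*Y + (½ - Y/22))/3 = (½ - 1211*Y/22)/3 = ⅙ - 1211*Y/66)
j(-318) - x = (⅙ - 1211/66*(-318)) - 1*183286 = (⅙ + 64183/11) - 183286 = 385109/66 - 183286 = -11711767/66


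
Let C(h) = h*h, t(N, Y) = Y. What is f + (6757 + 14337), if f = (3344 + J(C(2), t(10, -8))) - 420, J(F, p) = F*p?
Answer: 23986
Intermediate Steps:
C(h) = h**2
f = 2892 (f = (3344 + 2**2*(-8)) - 420 = (3344 + 4*(-8)) - 420 = (3344 - 32) - 420 = 3312 - 420 = 2892)
f + (6757 + 14337) = 2892 + (6757 + 14337) = 2892 + 21094 = 23986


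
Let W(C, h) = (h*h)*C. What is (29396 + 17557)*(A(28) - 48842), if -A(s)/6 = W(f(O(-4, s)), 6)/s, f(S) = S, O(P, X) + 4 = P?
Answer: -16032665286/7 ≈ -2.2904e+9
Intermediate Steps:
O(P, X) = -4 + P
W(C, h) = C*h**2 (W(C, h) = h**2*C = C*h**2)
A(s) = 1728/s (A(s) = -6*(-4 - 4)*6**2/s = -6*(-8*36)/s = -(-1728)/s = 1728/s)
(29396 + 17557)*(A(28) - 48842) = (29396 + 17557)*(1728/28 - 48842) = 46953*(1728*(1/28) - 48842) = 46953*(432/7 - 48842) = 46953*(-341462/7) = -16032665286/7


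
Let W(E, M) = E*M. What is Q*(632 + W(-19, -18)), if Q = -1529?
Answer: -1489246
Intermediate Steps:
Q*(632 + W(-19, -18)) = -1529*(632 - 19*(-18)) = -1529*(632 + 342) = -1529*974 = -1489246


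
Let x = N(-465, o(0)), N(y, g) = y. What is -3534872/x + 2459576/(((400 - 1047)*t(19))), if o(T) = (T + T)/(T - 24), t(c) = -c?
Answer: 44597884336/5716245 ≈ 7802.0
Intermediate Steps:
o(T) = 2*T/(-24 + T) (o(T) = (2*T)/(-24 + T) = 2*T/(-24 + T))
x = -465
-3534872/x + 2459576/(((400 - 1047)*t(19))) = -3534872/(-465) + 2459576/(((400 - 1047)*(-1*19))) = -3534872*(-1/465) + 2459576/((-647*(-19))) = 3534872/465 + 2459576/12293 = 44597884336/5716245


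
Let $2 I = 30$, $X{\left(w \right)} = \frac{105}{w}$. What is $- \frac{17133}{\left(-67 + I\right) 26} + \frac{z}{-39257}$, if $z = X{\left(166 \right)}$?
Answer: $\frac{55824914043}{4405263512} \approx 12.672$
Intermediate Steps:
$I = 15$ ($I = \frac{1}{2} \cdot 30 = 15$)
$z = \frac{105}{166} \approx 0.63253$
$- \frac{17133}{\left(-67 + I\right) 26} + \frac{z}{-39257} = - \frac{17133}{\left(-67 + 15\right) 26} + \frac{105}{166 \left(-39257\right)} = - \frac{17133}{\left(-52\right) 26} + \frac{105}{166} \left(- \frac{1}{39257}\right) = - \frac{17133}{-1352} - \frac{105}{6516662} = \left(-17133\right) \left(- \frac{1}{1352}\right) - \frac{105}{6516662} = \frac{17133}{1352} - \frac{105}{6516662} = \frac{55824914043}{4405263512}$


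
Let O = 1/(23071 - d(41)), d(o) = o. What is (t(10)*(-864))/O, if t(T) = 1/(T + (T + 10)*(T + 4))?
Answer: -1989792/29 ≈ -68614.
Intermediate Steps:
t(T) = 1/(T + (4 + T)*(10 + T)) (t(T) = 1/(T + (10 + T)*(4 + T)) = 1/(T + (4 + T)*(10 + T)))
O = 1/23030 (O = 1/(23071 - 1*41) = 1/(23071 - 41) = 1/23030 ≈ 4.3422e-5)
(t(10)*(-864))/O = (-864/(40 + 10**2 + 15*10))/(1/23030) = (-864/(40 + 100 + 150))*23030 = (-864/290)*23030 = ((1/290)*(-864))*23030 = -432/145*23030 = -1989792/29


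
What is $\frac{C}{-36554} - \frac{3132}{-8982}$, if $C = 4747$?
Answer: $\frac{3991643}{18240446} \approx 0.21883$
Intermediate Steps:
$\frac{C}{-36554} - \frac{3132}{-8982} = \frac{4747}{-36554} - \frac{3132}{-8982} = 4747 \left(- \frac{1}{36554}\right) - - \frac{174}{499} = - \frac{4747}{36554} + \frac{174}{499} = \frac{3991643}{18240446}$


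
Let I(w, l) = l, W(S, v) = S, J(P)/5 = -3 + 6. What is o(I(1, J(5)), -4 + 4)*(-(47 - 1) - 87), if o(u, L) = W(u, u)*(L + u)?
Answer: -29925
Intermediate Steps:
J(P) = 15 (J(P) = 5*(-3 + 6) = 5*3 = 15)
o(u, L) = u*(L + u)
o(I(1, J(5)), -4 + 4)*(-(47 - 1) - 87) = (15*((-4 + 4) + 15))*(-(47 - 1) - 87) = (15*(0 + 15))*(-1*46 - 87) = (15*15)*(-46 - 87) = 225*(-133) = -29925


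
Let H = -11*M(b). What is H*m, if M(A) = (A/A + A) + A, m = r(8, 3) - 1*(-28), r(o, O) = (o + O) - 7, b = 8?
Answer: -5984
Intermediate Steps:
r(o, O) = -7 + O + o (r(o, O) = (O + o) - 7 = -7 + O + o)
m = 32 (m = (-7 + 3 + 8) - 1*(-28) = 4 + 28 = 32)
M(A) = 1 + 2*A (M(A) = (1 + A) + A = 1 + 2*A)
H = -187 (H = -11*(1 + 2*8) = -11*(1 + 16) = -11*17 = -187)
H*m = -187*32 = -5984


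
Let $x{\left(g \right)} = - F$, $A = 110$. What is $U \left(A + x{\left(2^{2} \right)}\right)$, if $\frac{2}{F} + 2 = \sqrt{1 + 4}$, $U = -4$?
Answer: $-424 + 8 \sqrt{5} \approx -406.11$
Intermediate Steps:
$F = \frac{2}{-2 + \sqrt{5}}$ ($F = \frac{2}{-2 + \sqrt{1 + 4}} = \frac{2}{-2 + \sqrt{5}} \approx 8.4721$)
$x{\left(g \right)} = -4 - 2 \sqrt{5}$ ($x{\left(g \right)} = - (4 + 2 \sqrt{5}) = -4 - 2 \sqrt{5}$)
$U \left(A + x{\left(2^{2} \right)}\right) = - 4 \left(110 - \left(4 + 2 \sqrt{5}\right)\right) = - 4 \left(106 - 2 \sqrt{5}\right) = -424 + 8 \sqrt{5}$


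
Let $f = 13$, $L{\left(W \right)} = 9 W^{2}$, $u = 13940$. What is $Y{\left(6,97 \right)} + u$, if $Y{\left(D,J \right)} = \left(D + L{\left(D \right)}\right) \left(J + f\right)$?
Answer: $50240$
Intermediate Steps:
$Y{\left(D,J \right)} = \left(13 + J\right) \left(D + 9 D^{2}\right)$ ($Y{\left(D,J \right)} = \left(D + 9 D^{2}\right) \left(J + 13\right) = \left(D + 9 D^{2}\right) \left(13 + J\right) = \left(13 + J\right) \left(D + 9 D^{2}\right)$)
$Y{\left(6,97 \right)} + u = 6 \left(13 + 97 + 117 \cdot 6 + 9 \cdot 6 \cdot 97\right) + 13940 = 6 \left(13 + 97 + 702 + 5238\right) + 13940 = 6 \cdot 6050 + 13940 = 36300 + 13940 = 50240$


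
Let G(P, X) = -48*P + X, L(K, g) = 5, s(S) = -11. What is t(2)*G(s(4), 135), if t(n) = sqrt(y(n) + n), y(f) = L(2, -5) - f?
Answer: 663*sqrt(5) ≈ 1482.5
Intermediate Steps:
y(f) = 5 - f
t(n) = sqrt(5) (t(n) = sqrt((5 - n) + n) = sqrt(5))
G(P, X) = X - 48*P
t(2)*G(s(4), 135) = sqrt(5)*(135 - 48*(-11)) = sqrt(5)*(135 + 528) = sqrt(5)*663 = 663*sqrt(5)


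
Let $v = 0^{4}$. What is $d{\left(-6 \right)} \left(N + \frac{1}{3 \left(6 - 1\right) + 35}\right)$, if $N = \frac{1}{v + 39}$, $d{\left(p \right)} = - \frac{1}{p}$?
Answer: $\frac{89}{11700} \approx 0.0076068$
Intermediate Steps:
$v = 0$
$N = \frac{1}{39}$ ($N = \frac{1}{0 + 39} = \frac{1}{39} \approx 0.025641$)
$d{\left(-6 \right)} \left(N + \frac{1}{3 \left(6 - 1\right) + 35}\right) = - \frac{1}{-6} \left(\frac{1}{39} + \frac{1}{3 \left(6 - 1\right) + 35}\right) = \left(-1\right) \left(- \frac{1}{6}\right) \left(\frac{1}{39} + \frac{1}{3 \cdot 5 + 35}\right) = \frac{\frac{1}{39} + \frac{1}{15 + 35}}{6} = \frac{\frac{1}{39} + \frac{1}{50}}{6} = \frac{1}{6} \cdot \frac{89}{1950} = \frac{89}{11700}$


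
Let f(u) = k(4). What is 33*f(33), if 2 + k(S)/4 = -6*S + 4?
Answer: -2904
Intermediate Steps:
k(S) = 8 - 24*S (k(S) = -8 + 4*(-6*S + 4) = -8 + 4*(4 - 6*S) = -8 + (16 - 24*S) = 8 - 24*S)
f(u) = -88 (f(u) = 8 - 24*4 = 8 - 96 = -88)
33*f(33) = 33*(-88) = -2904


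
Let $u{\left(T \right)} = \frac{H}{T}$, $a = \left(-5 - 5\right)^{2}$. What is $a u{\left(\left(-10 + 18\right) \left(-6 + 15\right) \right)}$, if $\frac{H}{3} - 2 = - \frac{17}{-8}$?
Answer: $\frac{275}{16} \approx 17.188$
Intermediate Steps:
$a = 100$ ($a = \left(-10\right)^{2} = 100$)
$H = \frac{99}{8}$ ($H = 6 + 3 \left(- \frac{17}{-8}\right) = 6 + 3 \left(\left(-17\right) \left(- \frac{1}{8}\right)\right) = 6 + 3 \cdot \frac{17}{8} = 6 + \frac{51}{8} = \frac{99}{8} \approx 12.375$)
$u{\left(T \right)} = \frac{99}{8 T}$
$a u{\left(\left(-10 + 18\right) \left(-6 + 15\right) \right)} = 100 \frac{99}{8 \left(-10 + 18\right) \left(-6 + 15\right)} = 100 \frac{99}{8 \cdot 8 \cdot 9} = 100 \frac{99}{8 \cdot 72} = 100 \cdot \frac{99}{8} \cdot \frac{1}{72} = 100 \cdot \frac{11}{64} = \frac{275}{16}$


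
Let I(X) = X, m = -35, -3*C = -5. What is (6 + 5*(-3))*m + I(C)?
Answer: 950/3 ≈ 316.67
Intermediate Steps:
C = 5/3 (C = -⅓*(-5) = 5/3 ≈ 1.6667)
(6 + 5*(-3))*m + I(C) = (6 + 5*(-3))*(-35) + 5/3 = (6 - 15)*(-35) + 5/3 = -9*(-35) + 5/3 = 315 + 5/3 = 950/3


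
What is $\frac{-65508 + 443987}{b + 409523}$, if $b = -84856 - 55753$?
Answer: $\frac{378479}{268914} \approx 1.4074$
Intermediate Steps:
$b = -140609$
$\frac{-65508 + 443987}{b + 409523} = \frac{-65508 + 443987}{-140609 + 409523} = \frac{378479}{268914}$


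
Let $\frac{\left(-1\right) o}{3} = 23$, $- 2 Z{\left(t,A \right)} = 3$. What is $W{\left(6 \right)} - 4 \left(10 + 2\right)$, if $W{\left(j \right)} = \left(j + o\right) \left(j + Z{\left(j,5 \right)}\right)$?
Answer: $- \frac{663}{2} \approx -331.5$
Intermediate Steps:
$Z{\left(t,A \right)} = - \frac{3}{2}$ ($Z{\left(t,A \right)} = \left(- \frac{1}{2}\right) 3 = - \frac{3}{2}$)
$o = -69$ ($o = \left(-3\right) 23 = -69$)
$W{\left(j \right)} = \left(-69 + j\right) \left(- \frac{3}{2} + j\right)$ ($W{\left(j \right)} = \left(j - 69\right) \left(j - \frac{3}{2}\right) = \left(-69 + j\right) \left(- \frac{3}{2} + j\right)$)
$W{\left(6 \right)} - 4 \left(10 + 2\right) = \left(\frac{207}{2} + 6^{2} - 423\right) - 4 \left(10 + 2\right) = \left(\frac{207}{2} + 36 - 423\right) - 4 \cdot 12 = - \frac{567}{2} - 48 = - \frac{663}{2}$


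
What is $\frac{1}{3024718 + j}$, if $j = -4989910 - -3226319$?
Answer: $\frac{1}{1261127} \approx 7.9294 \cdot 10^{-7}$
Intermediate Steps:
$j = -1763591$ ($j = -4989910 + 3226319 = -1763591$)
$\frac{1}{3024718 + j} = \frac{1}{3024718 - 1763591} = \frac{1}{1261127}$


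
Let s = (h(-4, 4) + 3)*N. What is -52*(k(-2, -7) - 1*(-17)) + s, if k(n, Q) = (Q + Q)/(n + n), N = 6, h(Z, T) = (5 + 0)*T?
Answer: -928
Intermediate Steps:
h(Z, T) = 5*T
s = 138 (s = (5*4 + 3)*6 = (20 + 3)*6 = 23*6 = 138)
k(n, Q) = Q/n (k(n, Q) = (2*Q)/((2*n)) = (2*Q)*(1/(2*n)) = Q/n)
-52*(k(-2, -7) - 1*(-17)) + s = -52*(-7/(-2) - 1*(-17)) + 138 = -52*(-7*(-½) + 17) + 138 = -52*(7/2 + 17) + 138 = -52*41/2 + 138 = -1066 + 138 = -928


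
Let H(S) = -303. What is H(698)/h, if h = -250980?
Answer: 101/83660 ≈ 0.0012073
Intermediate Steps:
H(698)/h = -303/(-250980) = -303*(-1/250980) = 101/83660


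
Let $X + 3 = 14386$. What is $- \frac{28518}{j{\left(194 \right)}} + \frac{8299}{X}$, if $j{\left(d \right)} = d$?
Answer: $- \frac{2106002}{14383} \approx -146.42$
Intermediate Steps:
$X = 14383$ ($X = -3 + 14386 = 14383$)
$- \frac{28518}{j{\left(194 \right)}} + \frac{8299}{X} = - \frac{28518}{194} + \frac{8299}{14383} = \left(-28518\right) \frac{1}{194} + 8299 \cdot \frac{1}{14383} = -147 + \frac{8299}{14383} = - \frac{2106002}{14383}$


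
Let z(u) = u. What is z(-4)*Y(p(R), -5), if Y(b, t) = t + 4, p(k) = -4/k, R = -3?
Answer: 4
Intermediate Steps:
Y(b, t) = 4 + t
z(-4)*Y(p(R), -5) = -4*(4 - 5) = -4*(-1) = 4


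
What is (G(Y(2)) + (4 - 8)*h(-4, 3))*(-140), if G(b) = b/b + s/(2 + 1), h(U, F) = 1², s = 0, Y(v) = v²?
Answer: 420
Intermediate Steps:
h(U, F) = 1
G(b) = 1 (G(b) = b/b + 0/(2 + 1) = 1 + 0/3 = 1 + 0*(⅓) = 1 + 0 = 1)
(G(Y(2)) + (4 - 8)*h(-4, 3))*(-140) = (1 + (4 - 8)*1)*(-140) = (1 - 4*1)*(-140) = (1 - 4)*(-140) = -3*(-140) = 420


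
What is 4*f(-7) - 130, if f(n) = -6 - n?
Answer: -126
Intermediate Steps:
4*f(-7) - 130 = 4*(-6 - 1*(-7)) - 130 = 4*(-6 + 7) - 130 = 4*1 - 130 = 4 - 130 = -126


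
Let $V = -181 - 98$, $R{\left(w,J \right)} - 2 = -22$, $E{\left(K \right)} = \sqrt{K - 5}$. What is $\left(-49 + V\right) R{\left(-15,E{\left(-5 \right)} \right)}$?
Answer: $6560$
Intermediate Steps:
$E{\left(K \right)} = \sqrt{-5 + K}$
$R{\left(w,J \right)} = -20$ ($R{\left(w,J \right)} = 2 - 22 = -20$)
$V = -279$
$\left(-49 + V\right) R{\left(-15,E{\left(-5 \right)} \right)} = \left(-49 - 279\right) \left(-20\right) = \left(-328\right) \left(-20\right) = 6560$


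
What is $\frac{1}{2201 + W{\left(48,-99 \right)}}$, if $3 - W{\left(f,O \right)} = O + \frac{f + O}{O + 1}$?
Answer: $\frac{98}{225643} \approx 0.00043431$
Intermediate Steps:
$W{\left(f,O \right)} = 3 - O - \frac{O + f}{1 + O}$ ($W{\left(f,O \right)} = 3 - \left(O + \frac{f + O}{O + 1}\right) = 3 - \left(O + \frac{O + f}{1 + O}\right) = 3 - O - \frac{O + f}{1 + O}$)
$\frac{1}{2201 + W{\left(48,-99 \right)}} = \frac{1}{2201 + \frac{3 - 99 - 48 - \left(-99\right)^{2}}{1 - 99}} = \frac{1}{2201 + \frac{3 - 99 - 48 - 9801}{-98}} = \frac{1}{2201 - \frac{3 - 99 - 48 - 9801}{98}} = \frac{1}{2201 - - \frac{9945}{98}} = \frac{1}{2201 + \frac{9945}{98}} = \frac{1}{\frac{225643}{98}} = \frac{98}{225643}$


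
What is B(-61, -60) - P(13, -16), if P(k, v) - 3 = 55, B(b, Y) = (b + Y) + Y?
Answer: -239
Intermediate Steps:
B(b, Y) = b + 2*Y (B(b, Y) = (Y + b) + Y = b + 2*Y)
P(k, v) = 58 (P(k, v) = 3 + 55 = 58)
B(-61, -60) - P(13, -16) = (-61 + 2*(-60)) - 1*58 = (-61 - 120) - 58 = -181 - 58 = -239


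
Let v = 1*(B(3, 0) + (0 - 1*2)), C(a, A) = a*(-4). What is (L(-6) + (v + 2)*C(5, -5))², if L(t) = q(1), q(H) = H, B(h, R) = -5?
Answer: 10201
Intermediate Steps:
C(a, A) = -4*a
L(t) = 1
v = -7 (v = 1*(-5 + (0 - 1*2)) = 1*(-5 + (0 - 2)) = 1*(-5 - 2) = 1*(-7) = -7)
(L(-6) + (v + 2)*C(5, -5))² = (1 + (-7 + 2)*(-4*5))² = (1 - 5*(-20))² = (1 + 100)² = 101² = 10201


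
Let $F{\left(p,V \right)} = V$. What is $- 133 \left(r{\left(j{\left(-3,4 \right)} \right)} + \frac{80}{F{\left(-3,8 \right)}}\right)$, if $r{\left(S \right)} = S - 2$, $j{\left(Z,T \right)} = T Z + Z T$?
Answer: $2128$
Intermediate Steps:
$j{\left(Z,T \right)} = 2 T Z$ ($j{\left(Z,T \right)} = T Z + T Z = 2 T Z$)
$r{\left(S \right)} = -2 + S$
$- 133 \left(r{\left(j{\left(-3,4 \right)} \right)} + \frac{80}{F{\left(-3,8 \right)}}\right) = - 133 \left(\left(-2 + 2 \cdot 4 \left(-3\right)\right) + \frac{80}{8}\right) = - 133 \left(\left(-2 - 24\right) + 80 \cdot \frac{1}{8}\right) = - 133 \left(-26 + 10\right) = \left(-133\right) \left(-16\right) = 2128$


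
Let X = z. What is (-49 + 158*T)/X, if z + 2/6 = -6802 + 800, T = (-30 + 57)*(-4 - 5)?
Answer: 115329/18007 ≈ 6.4047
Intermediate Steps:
T = -243 (T = 27*(-9) = -243)
z = -18007/3 (z = -⅓ + (-6802 + 800) = -⅓ - 6002 = -18007/3 ≈ -6002.3)
X = -18007/3 ≈ -6002.3
(-49 + 158*T)/X = (-49 + 158*(-243))/(-18007/3) = (-49 - 38394)*(-3/18007) = -38443*(-3/18007) = 115329/18007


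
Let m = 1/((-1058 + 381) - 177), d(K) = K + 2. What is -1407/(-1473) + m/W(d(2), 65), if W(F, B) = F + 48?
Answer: 20826861/21804328 ≈ 0.95517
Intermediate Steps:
d(K) = 2 + K
W(F, B) = 48 + F
m = -1/854 (m = 1/(-677 - 177) = 1/(-854) = -1/854 ≈ -0.0011710)
-1407/(-1473) + m/W(d(2), 65) = -1407/(-1473) - 1/(854*(48 + (2 + 2))) = -1407*(-1/1473) - 1/(854*(48 + 4)) = 469/491 - 1/854/52 = 469/491 - 1/854*1/52 = 469/491 - 1/44408 = 20826861/21804328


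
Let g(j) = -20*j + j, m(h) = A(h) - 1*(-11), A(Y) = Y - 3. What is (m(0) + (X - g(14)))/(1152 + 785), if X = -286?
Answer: -12/1937 ≈ -0.0061952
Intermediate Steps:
A(Y) = -3 + Y
m(h) = 8 + h (m(h) = (-3 + h) - 1*(-11) = (-3 + h) + 11 = 8 + h)
g(j) = -19*j
(m(0) + (X - g(14)))/(1152 + 785) = ((8 + 0) + (-286 - (-19)*14))/(1152 + 785) = (8 + (-286 - 1*(-266)))/1937 = (8 + (-286 + 266))*(1/1937) = (8 - 20)*(1/1937) = -12*1/1937 = -12/1937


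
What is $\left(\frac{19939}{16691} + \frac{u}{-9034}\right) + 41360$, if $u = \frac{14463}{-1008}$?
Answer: $\frac{698511493148229}{16888087328} \approx 41361.0$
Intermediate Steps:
$u = - \frac{1607}{112}$ ($u = 14463 \left(- \frac{1}{1008}\right) = - \frac{1607}{112} \approx -14.348$)
$\left(\frac{19939}{16691} + \frac{u}{-9034}\right) + 41360 = \left(\frac{19939}{16691} - \frac{1607}{112 \left(-9034\right)}\right) + 41360 = \left(19939 \cdot \frac{1}{16691} - - \frac{1607}{1011808}\right) + 41360 = \left(\frac{19939}{16691} + \frac{1607}{1011808}\right) + 41360 = \frac{20201262149}{16888087328} + 41360 = \frac{698511493148229}{16888087328}$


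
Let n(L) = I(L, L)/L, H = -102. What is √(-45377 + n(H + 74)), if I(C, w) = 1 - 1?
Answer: I*√45377 ≈ 213.02*I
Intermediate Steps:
I(C, w) = 0
n(L) = 0 (n(L) = 0/L = 0)
√(-45377 + n(H + 74)) = √(-45377 + 0) = √(-45377) = I*√45377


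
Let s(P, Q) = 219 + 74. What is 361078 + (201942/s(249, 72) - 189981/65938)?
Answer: 6989227008215/19319834 ≈ 3.6176e+5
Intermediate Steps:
s(P, Q) = 293
361078 + (201942/s(249, 72) - 189981/65938) = 361078 + (201942/293 - 189981/65938) = 361078 + 13259987163/19319834 = 6989227008215/19319834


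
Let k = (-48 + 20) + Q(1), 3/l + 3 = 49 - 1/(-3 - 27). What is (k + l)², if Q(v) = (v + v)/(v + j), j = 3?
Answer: 5741850625/7628644 ≈ 752.67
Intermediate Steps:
Q(v) = 2*v/(3 + v) (Q(v) = (v + v)/(v + 3) = (2*v)/(3 + v) = 2*v/(3 + v))
l = 90/1381 (l = 3/(-3 + (49 - 1/(-3 - 27))) = 3/(-3 + (49 - 1/(-30))) = 3/(-3 + (49 - 1*(-1/30))) = 3/(-3 + (49 + 1/30)) = 3/(-3 + 1471/30) = 3/(1381/30) = 3*(30/1381) = 90/1381 ≈ 0.065170)
k = -55/2 (k = (-48 + 20) + 2*1/(3 + 1) = -28 + 2*1/4 = -28 + 2*1*(¼) = -28 + ½ = -55/2 ≈ -27.500)
(k + l)² = (-55/2 + 90/1381)² = (-75775/2762)² = 5741850625/7628644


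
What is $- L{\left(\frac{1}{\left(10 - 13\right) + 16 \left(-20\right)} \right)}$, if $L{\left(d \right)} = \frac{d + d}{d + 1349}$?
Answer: $\frac{1}{217863} \approx 4.59 \cdot 10^{-6}$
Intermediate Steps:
$L{\left(d \right)} = \frac{2 d}{1349 + d}$
$- L{\left(\frac{1}{\left(10 - 13\right) + 16 \left(-20\right)} \right)} = - \frac{2}{\left(\left(10 - 13\right) + 16 \left(-20\right)\right) \left(1349 + \frac{1}{\left(10 - 13\right) + 16 \left(-20\right)}\right)} = - \frac{2}{\left(\left(10 - 13\right) - 320\right) \left(1349 + \frac{1}{\left(10 - 13\right) - 320}\right)} = - \frac{2}{\left(-3 - 320\right) \left(1349 + \frac{1}{-3 - 320}\right)} = - \frac{2}{\left(-323\right) \left(1349 + \frac{1}{-323}\right)} = - \frac{2 \left(-1\right)}{323 \left(1349 - \frac{1}{323}\right)} = - \frac{2 \left(-1\right)}{323 \cdot \frac{435726}{323}} = - \frac{2 \left(-1\right) 323}{323 \cdot 435726} = \left(-1\right) \left(- \frac{1}{217863}\right) = \frac{1}{217863}$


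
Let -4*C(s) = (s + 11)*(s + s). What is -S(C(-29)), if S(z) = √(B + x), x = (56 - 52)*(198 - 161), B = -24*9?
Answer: -2*I*√17 ≈ -8.2462*I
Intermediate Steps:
B = -216
x = 148 (x = 4*37 = 148)
C(s) = -s*(11 + s)/2 (C(s) = -(s + 11)*(s + s)/4 = -(11 + s)*2*s/4 = -s*(11 + s)/2)
S(z) = 2*I*√17 (S(z) = √(-216 + 148) = √(-68) = 2*I*√17)
-S(C(-29)) = -2*I*√17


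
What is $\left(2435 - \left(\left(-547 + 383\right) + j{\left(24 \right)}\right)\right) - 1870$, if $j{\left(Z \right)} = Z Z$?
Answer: $153$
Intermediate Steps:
$j{\left(Z \right)} = Z^{2}$
$\left(2435 - \left(\left(-547 + 383\right) + j{\left(24 \right)}\right)\right) - 1870 = \left(2435 - \left(\left(-547 + 383\right) + 24^{2}\right)\right) - 1870 = \left(2435 - \left(-164 + 576\right)\right) - 1870 = \left(2435 - 412\right) - 1870 = 2023 - 1870 = 153$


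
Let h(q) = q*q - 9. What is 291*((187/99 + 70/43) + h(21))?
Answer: 16348865/129 ≈ 1.2674e+5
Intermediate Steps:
h(q) = -9 + q**2 (h(q) = q**2 - 9 = -9 + q**2)
291*((187/99 + 70/43) + h(21)) = 291*((187/99 + 70/43) + (-9 + 21**2)) = 291*((187*(1/99) + 70*(1/43)) + (-9 + 441)) = 291*((17/9 + 70/43) + 432) = 291*(1361/387 + 432) = 291*(168545/387) = 16348865/129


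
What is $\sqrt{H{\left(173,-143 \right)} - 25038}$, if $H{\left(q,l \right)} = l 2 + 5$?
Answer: $i \sqrt{25319} \approx 159.12 i$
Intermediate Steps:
$H{\left(q,l \right)} = 5 + 2 l$ ($H{\left(q,l \right)} = 2 l + 5 = 5 + 2 l$)
$\sqrt{H{\left(173,-143 \right)} - 25038} = \sqrt{\left(5 + 2 \left(-143\right)\right) - 25038} = \sqrt{\left(5 - 286\right) - 25038} = \sqrt{-281 - 25038} = \sqrt{-25319} = i \sqrt{25319}$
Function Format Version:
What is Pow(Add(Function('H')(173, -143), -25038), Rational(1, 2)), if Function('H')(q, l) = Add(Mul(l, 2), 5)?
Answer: Mul(I, Pow(25319, Rational(1, 2))) ≈ Mul(159.12, I)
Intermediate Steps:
Function('H')(q, l) = Add(5, Mul(2, l)) (Function('H')(q, l) = Add(Mul(2, l), 5) = Add(5, Mul(2, l)))
Pow(Add(Function('H')(173, -143), -25038), Rational(1, 2)) = Pow(Add(Add(5, Mul(2, -143)), -25038), Rational(1, 2)) = Pow(Add(Add(5, -286), -25038), Rational(1, 2)) = Pow(Add(-281, -25038), Rational(1, 2)) = Pow(-25319, Rational(1, 2)) = Mul(I, Pow(25319, Rational(1, 2)))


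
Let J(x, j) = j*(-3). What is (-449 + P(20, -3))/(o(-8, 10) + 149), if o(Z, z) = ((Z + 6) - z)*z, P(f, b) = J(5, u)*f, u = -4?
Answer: -209/29 ≈ -7.2069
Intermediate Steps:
J(x, j) = -3*j
P(f, b) = 12*f (P(f, b) = (-3*(-4))*f = 12*f)
o(Z, z) = z*(6 + Z - z) (o(Z, z) = ((6 + Z) - z)*z = (6 + Z - z)*z = z*(6 + Z - z))
(-449 + P(20, -3))/(o(-8, 10) + 149) = (-449 + 12*20)/(10*(6 - 8 - 1*10) + 149) = (-449 + 240)/(10*(6 - 8 - 10) + 149) = -209/(10*(-12) + 149) = -209/(-120 + 149) = -209/29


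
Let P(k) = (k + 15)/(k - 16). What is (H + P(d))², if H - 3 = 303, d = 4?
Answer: 13344409/144 ≈ 92670.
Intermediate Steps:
P(k) = (15 + k)/(-16 + k)
H = 306 (H = 3 + 303 = 306)
(H + P(d))² = (306 + (15 + 4)/(-16 + 4))² = (306 + 19/(-12))² = (306 - 1/12*19)² = (306 - 19/12)² = (3653/12)² = 13344409/144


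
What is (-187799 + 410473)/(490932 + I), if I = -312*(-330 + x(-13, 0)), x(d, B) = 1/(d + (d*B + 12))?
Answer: 111337/297102 ≈ 0.37474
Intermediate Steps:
x(d, B) = 1/(12 + d + B*d) (x(d, B) = 1/(d + (B*d + 12)) = 1/(d + (12 + B*d)) = 1/(12 + d + B*d))
I = 103272 (I = -312*(-330 + 1/(12 - 13 + 0*(-13))) = -312*(-330 + 1/(12 - 13 + 0)) = -312*(-330 + 1/(-1)) = -312*(-330 - 1) = -312*(-331) = 103272)
(-187799 + 410473)/(490932 + I) = (-187799 + 410473)/(490932 + 103272) = 222674/594204 = 222674*(1/594204) = 111337/297102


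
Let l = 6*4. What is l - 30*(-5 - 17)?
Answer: 684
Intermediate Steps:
l = 24
l - 30*(-5 - 17) = 24 - 30*(-5 - 17) = 24 - 30*(-22) = 24 + 660 = 684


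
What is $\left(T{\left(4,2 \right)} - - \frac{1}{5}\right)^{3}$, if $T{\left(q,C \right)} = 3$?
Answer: $\frac{4096}{125} \approx 32.768$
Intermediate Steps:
$\left(T{\left(4,2 \right)} - - \frac{1}{5}\right)^{3} = \left(3 - - \frac{1}{5}\right)^{3} = \left(3 + \frac{1}{5}\right)^{3} = \left(\frac{16}{5}\right)^{3} = \frac{4096}{125}$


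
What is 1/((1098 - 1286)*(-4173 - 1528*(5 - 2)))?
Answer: 1/1646316 ≈ 6.0742e-7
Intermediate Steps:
1/((1098 - 1286)*(-4173 - 1528*(5 - 2))) = 1/((-188)*(-4173 - 1528*3)) = -1/(188*(-4173 - 1*4584)) = -1/(188*(-4173 - 4584)) = -1/188/(-8757) = -1/188*(-1/8757) = 1/1646316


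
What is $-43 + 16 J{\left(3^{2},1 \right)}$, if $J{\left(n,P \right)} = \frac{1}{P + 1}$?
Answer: $-35$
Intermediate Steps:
$J{\left(n,P \right)} = \frac{1}{1 + P}$
$-43 + 16 J{\left(3^{2},1 \right)} = -43 + \frac{16}{1 + 1} = -43 + \frac{16}{2} = -43 + 16 \cdot \frac{1}{2} = -43 + 8 = -35$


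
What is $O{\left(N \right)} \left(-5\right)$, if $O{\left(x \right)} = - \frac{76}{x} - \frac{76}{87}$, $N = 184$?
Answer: $\frac{25745}{4002} \approx 6.433$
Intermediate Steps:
$O{\left(x \right)} = - \frac{76}{87} - \frac{76}{x}$ ($O{\left(x \right)} = - \frac{76}{x} - \frac{76}{87} = - \frac{76}{87} - \frac{76}{x}$)
$O{\left(N \right)} \left(-5\right) = \left(- \frac{76}{87} - \frac{76}{184}\right) \left(-5\right) = \left(- \frac{76}{87} - \frac{19}{46}\right) \left(-5\right) = \left(- \frac{5149}{4002}\right) \left(-5\right) = \frac{25745}{4002}$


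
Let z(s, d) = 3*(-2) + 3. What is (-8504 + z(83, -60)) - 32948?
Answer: -41455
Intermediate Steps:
z(s, d) = -3 (z(s, d) = -6 + 3 = -3)
(-8504 + z(83, -60)) - 32948 = (-8504 - 3) - 32948 = -8507 - 32948 = -41455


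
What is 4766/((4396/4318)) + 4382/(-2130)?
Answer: 5476907396/1170435 ≈ 4679.4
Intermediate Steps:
4766/((4396/4318)) + 4382/(-2130) = 4766/((4396*(1/4318))) + 4382*(-1/2130) = 4766/(2198/2159) - 2191/1065 = 4766*(2159/2198) - 2191/1065 = 5144897/1099 - 2191/1065 = 5476907396/1170435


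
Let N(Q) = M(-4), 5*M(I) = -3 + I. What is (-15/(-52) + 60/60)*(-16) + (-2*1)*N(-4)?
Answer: -1158/65 ≈ -17.815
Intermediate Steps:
M(I) = -3/5 + I/5 (M(I) = (-3 + I)/5 = -3/5 + I/5)
N(Q) = -7/5 (N(Q) = -3/5 + (1/5)*(-4) = -3/5 - 4/5 = -7/5)
(-15/(-52) + 60/60)*(-16) + (-2*1)*N(-4) = (-15/(-52) + 60/60)*(-16) - 2*1*(-7/5) = (-15*(-1/52) + 60*(1/60))*(-16) - 2*(-7/5) = (15/52 + 1)*(-16) + 14/5 = (67/52)*(-16) + 14/5 = -268/13 + 14/5 = -1158/65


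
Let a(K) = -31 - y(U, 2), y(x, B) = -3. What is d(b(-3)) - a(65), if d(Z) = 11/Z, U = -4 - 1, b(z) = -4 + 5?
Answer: 39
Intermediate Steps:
b(z) = 1
U = -5
a(K) = -28 (a(K) = -31 - 1*(-3) = -31 + 3 = -28)
d(b(-3)) - a(65) = 11/1 - 1*(-28) = 11*1 + 28 = 11 + 28 = 39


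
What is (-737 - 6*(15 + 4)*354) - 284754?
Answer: -325847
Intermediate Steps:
(-737 - 6*(15 + 4)*354) - 284754 = (-737 - 6*19*354) - 284754 = (-737 - 114*354) - 284754 = (-737 - 40356) - 284754 = -41093 - 284754 = -325847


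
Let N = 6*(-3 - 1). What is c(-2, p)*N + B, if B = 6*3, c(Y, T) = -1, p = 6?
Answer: 42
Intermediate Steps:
N = -24 (N = 6*(-4) = -24)
B = 18
c(-2, p)*N + B = -1*(-24) + 18 = 24 + 18 = 42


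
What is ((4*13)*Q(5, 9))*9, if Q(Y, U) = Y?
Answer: 2340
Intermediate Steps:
((4*13)*Q(5, 9))*9 = ((4*13)*5)*9 = (52*5)*9 = 260*9 = 2340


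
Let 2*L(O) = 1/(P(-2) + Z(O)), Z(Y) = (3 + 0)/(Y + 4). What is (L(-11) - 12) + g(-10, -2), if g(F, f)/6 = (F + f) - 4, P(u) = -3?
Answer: -5191/48 ≈ -108.15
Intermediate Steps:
Z(Y) = 3/(4 + Y)
g(F, f) = -24 + 6*F + 6*f (g(F, f) = 6*((F + f) - 4) = 6*(-4 + F + f) = -24 + 6*F + 6*f)
L(O) = 1/(2*(-3 + 3/(4 + O)))
(L(-11) - 12) + g(-10, -2) = ((-4 - 1*(-11))/(6*(3 - 11)) - 12) + (-24 + 6*(-10) + 6*(-2)) = ((⅙)*(-4 + 11)/(-8) - 12) + (-24 - 60 - 12) = ((⅙)*(-⅛)*7 - 12) - 96 = (-7/48 - 12) - 96 = -583/48 - 96 = -5191/48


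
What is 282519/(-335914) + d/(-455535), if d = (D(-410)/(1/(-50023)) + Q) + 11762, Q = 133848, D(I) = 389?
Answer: 39993226367/962393610 ≈ 41.556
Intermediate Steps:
d = -19313337 (d = (389/(1/(-50023)) + 133848) + 11762 = (389/(-1/50023) + 133848) + 11762 = (389*(-50023) + 133848) + 11762 = (-19458947 + 133848) + 11762 = -19325099 + 11762 = -19313337)
282519/(-335914) + d/(-455535) = 282519/(-335914) - 19313337/(-455535) = 282519*(-1/335914) - 19313337*(-1/455535) = -282519/335914 + 6437779/151845 = 39993226367/962393610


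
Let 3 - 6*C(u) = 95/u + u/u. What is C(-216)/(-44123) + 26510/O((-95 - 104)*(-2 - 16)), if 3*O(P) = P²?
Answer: 14015539033/2264520140208 ≈ 0.0061892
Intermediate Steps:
C(u) = ⅓ - 95/(6*u) (C(u) = ½ - (95/u + u/u)/6 = ½ - (95/u + 1)/6 = ½ - (1 + 95/u)/6 = ½ + (-⅙ - 95/(6*u)) = ⅓ - 95/(6*u))
O(P) = P²/3
C(-216)/(-44123) + 26510/O((-95 - 104)*(-2 - 16)) = ((⅙)*(-95 + 2*(-216))/(-216))/(-44123) + 26510/((((-95 - 104)*(-2 - 16))²/3)) = ((⅙)*(-1/216)*(-95 - 432))*(-1/44123) + 26510/(((-199*(-18))²/3)) = ((⅙)*(-1/216)*(-527))*(-1/44123) + 26510/(((⅓)*3582²)) = (527/1296)*(-1/44123) + 26510/(((⅓)*12830724)) = -527/57183408 + 26510/4276908 = -527/57183408 + 26510*(1/4276908) = -527/57183408 + 13255/2138454 = 14015539033/2264520140208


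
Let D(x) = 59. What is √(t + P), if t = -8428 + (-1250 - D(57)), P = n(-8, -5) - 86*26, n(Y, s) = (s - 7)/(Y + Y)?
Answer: 3*I*√5321/2 ≈ 109.42*I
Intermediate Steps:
n(Y, s) = (-7 + s)/(2*Y) (n(Y, s) = (-7 + s)/((2*Y)) = (-7 + s)*(1/(2*Y)) = (-7 + s)/(2*Y))
P = -8941/4 (P = (½)*(-7 - 5)/(-8) - 86*26 = (½)*(-⅛)*(-12) - 2236 = ¾ - 2236 = -8941/4 ≈ -2235.3)
t = -9737 (t = -8428 + (-1250 - 1*59) = -8428 + (-1250 - 59) = -8428 - 1309 = -9737)
√(t + P) = √(-9737 - 8941/4) = √(-47889/4) = 3*I*√5321/2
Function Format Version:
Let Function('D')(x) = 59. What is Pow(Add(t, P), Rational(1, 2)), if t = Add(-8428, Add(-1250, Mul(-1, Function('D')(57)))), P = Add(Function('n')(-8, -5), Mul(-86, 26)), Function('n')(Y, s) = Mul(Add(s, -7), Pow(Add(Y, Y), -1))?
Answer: Mul(Rational(3, 2), I, Pow(5321, Rational(1, 2))) ≈ Mul(109.42, I)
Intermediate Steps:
Function('n')(Y, s) = Mul(Rational(1, 2), Pow(Y, -1), Add(-7, s)) (Function('n')(Y, s) = Mul(Add(-7, s), Pow(Mul(2, Y), -1)) = Mul(Add(-7, s), Mul(Rational(1, 2), Pow(Y, -1))) = Mul(Rational(1, 2), Pow(Y, -1), Add(-7, s)))
P = Rational(-8941, 4) (P = Add(Mul(Rational(1, 2), Pow(-8, -1), Add(-7, -5)), Mul(-86, 26)) = Add(Mul(Rational(1, 2), Rational(-1, 8), -12), -2236) = Add(Rational(3, 4), -2236) = Rational(-8941, 4) ≈ -2235.3)
t = -9737 (t = Add(-8428, Add(-1250, Mul(-1, 59))) = Add(-8428, Add(-1250, -59)) = Add(-8428, -1309) = -9737)
Pow(Add(t, P), Rational(1, 2)) = Pow(Add(-9737, Rational(-8941, 4)), Rational(1, 2)) = Pow(Rational(-47889, 4), Rational(1, 2)) = Mul(Rational(3, 2), I, Pow(5321, Rational(1, 2)))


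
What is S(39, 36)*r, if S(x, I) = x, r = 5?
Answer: 195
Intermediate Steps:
S(39, 36)*r = 39*5 = 195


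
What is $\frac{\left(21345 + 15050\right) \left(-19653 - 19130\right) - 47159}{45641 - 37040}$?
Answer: $- \frac{470518148}{2867} \approx -1.6412 \cdot 10^{5}$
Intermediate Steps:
$\frac{\left(21345 + 15050\right) \left(-19653 - 19130\right) - 47159}{45641 - 37040} = \frac{36395 \left(-38783\right) - 47159}{8601} = \left(-1411507285 - 47159\right) \frac{1}{8601} = \left(-1411554444\right) \frac{1}{8601} = - \frac{470518148}{2867}$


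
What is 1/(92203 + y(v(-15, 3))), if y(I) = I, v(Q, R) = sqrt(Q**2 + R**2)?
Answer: 92203/8501392975 - 3*sqrt(26)/8501392975 ≈ 1.0844e-5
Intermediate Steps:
1/(92203 + y(v(-15, 3))) = 1/(92203 + sqrt((-15)**2 + 3**2)) = 1/(92203 + sqrt(225 + 9)) = 1/(92203 + sqrt(234)) = 1/(92203 + 3*sqrt(26))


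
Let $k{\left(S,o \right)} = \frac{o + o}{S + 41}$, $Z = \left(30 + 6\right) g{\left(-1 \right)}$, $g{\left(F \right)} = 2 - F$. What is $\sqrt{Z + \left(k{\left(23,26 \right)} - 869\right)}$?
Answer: $\frac{i \sqrt{12163}}{4} \approx 27.572 i$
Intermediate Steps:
$Z = 108$ ($Z = \left(30 + 6\right) \left(2 - -1\right) = 36 \left(2 + 1\right) = 36 \cdot 3 = 108$)
$k{\left(S,o \right)} = \frac{2 o}{41 + S}$
$\sqrt{Z + \left(k{\left(23,26 \right)} - 869\right)} = \sqrt{108 - \left(869 - \frac{52}{41 + 23}\right)} = \sqrt{108 - \left(869 - \frac{52}{64}\right)} = \sqrt{108 - \left(869 - \frac{13}{16}\right)} = \sqrt{108 + \left(\frac{13}{16} - 869\right)} = \sqrt{108 - \frac{13891}{16}} = \sqrt{- \frac{12163}{16}} = \frac{i \sqrt{12163}}{4}$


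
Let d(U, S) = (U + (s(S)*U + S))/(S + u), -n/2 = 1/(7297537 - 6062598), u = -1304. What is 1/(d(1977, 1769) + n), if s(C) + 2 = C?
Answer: 114849327/863742270133 ≈ 0.00013297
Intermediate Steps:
s(C) = -2 + C
n = -2/1234939 (n = -2/(7297537 - 6062598) = -2/1234939 ≈ -1.6195e-6)
d(U, S) = (S + U + U*(-2 + S))/(-1304 + S) (d(U, S) = (U + ((-2 + S)*U + S))/(S - 1304) = (U + (U*(-2 + S) + S))/(-1304 + S) = (U + (S + U*(-2 + S)))/(-1304 + S) = (S + U + U*(-2 + S))/(-1304 + S))
1/(d(1977, 1769) + n) = 1/((1769 - 1*1977 + 1769*1977)/(-1304 + 1769) - 2/1234939) = 1/((1769 - 1977 + 3497313)/465 - 2/1234939) = 1/((1/465)*3497105 - 2/1234939) = 1/(699421/93 - 2/1234939) = 1/(863742270133/114849327) = 114849327/863742270133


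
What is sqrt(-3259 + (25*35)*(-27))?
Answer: 2*I*sqrt(6721) ≈ 163.96*I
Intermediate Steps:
sqrt(-3259 + (25*35)*(-27)) = sqrt(-3259 + 875*(-27)) = sqrt(-3259 - 23625) = sqrt(-26884) = 2*I*sqrt(6721)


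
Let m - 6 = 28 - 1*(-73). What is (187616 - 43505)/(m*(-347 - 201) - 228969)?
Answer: -144111/287605 ≈ -0.50107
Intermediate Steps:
m = 107 (m = 6 + (28 - 1*(-73)) = 6 + (28 + 73) = 6 + 101 = 107)
(187616 - 43505)/(m*(-347 - 201) - 228969) = (187616 - 43505)/(107*(-347 - 201) - 228969) = 144111/(107*(-548) - 228969) = 144111/(-58636 - 228969) = 144111/(-287605) = 144111*(-1/287605) = -144111/287605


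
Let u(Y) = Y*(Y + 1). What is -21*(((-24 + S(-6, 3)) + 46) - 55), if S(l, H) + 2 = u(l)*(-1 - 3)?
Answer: 3255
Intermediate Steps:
u(Y) = Y*(1 + Y)
S(l, H) = -2 - 4*l*(1 + l) (S(l, H) = -2 + (l*(1 + l))*(-1 - 3) = -2 + (l*(1 + l))*(-4) = -2 - 4*l*(1 + l))
-21*(((-24 + S(-6, 3)) + 46) - 55) = -21*(((-24 + (-2 - 4*(-6)*(1 - 6))) + 46) - 55) = -21*(((-24 + (-2 - 4*(-6)*(-5))) + 46) - 55) = -21*(((-24 + (-2 - 120)) + 46) - 55) = -21*(((-24 - 122) + 46) - 55) = -21*((-146 + 46) - 55) = -21*(-100 - 55) = -21*(-155) = 3255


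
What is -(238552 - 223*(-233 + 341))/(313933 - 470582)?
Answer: 214468/156649 ≈ 1.3691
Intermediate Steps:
-(238552 - 223*(-233 + 341))/(313933 - 470582) = -(238552 - 223*108)/(-156649) = -(238552 - 24084)*(-1)/156649 = -214468*(-1)/156649 = -1*(-214468/156649) = 214468/156649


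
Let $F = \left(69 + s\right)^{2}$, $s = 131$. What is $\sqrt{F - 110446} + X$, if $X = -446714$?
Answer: $-446714 + i \sqrt{70446} \approx -4.4671 \cdot 10^{5} + 265.42 i$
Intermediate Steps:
$F = 40000$ ($F = \left(69 + 131\right)^{2} = 200^{2} = 40000$)
$\sqrt{F - 110446} + X = \sqrt{40000 - 110446} - 446714 = \sqrt{-70446} - 446714 = i \sqrt{70446} - 446714 = -446714 + i \sqrt{70446}$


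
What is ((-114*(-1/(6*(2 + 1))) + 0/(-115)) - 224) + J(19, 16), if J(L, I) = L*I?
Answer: 259/3 ≈ 86.333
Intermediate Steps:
J(L, I) = I*L
((-114*(-1/(6*(2 + 1))) + 0/(-115)) - 224) + J(19, 16) = ((-114*(-1/(6*(2 + 1))) + 0/(-115)) - 224) + 16*19 = ((-114/((-3*6)) + 0*(-1/115)) - 224) + 304 = ((-114/((-1*18)) + 0) - 224) + 304 = ((-114/(-18) + 0) - 224) + 304 = ((-114*(-1/18) + 0) - 224) + 304 = ((19/3 + 0) - 224) + 304 = (19/3 - 224) + 304 = -653/3 + 304 = 259/3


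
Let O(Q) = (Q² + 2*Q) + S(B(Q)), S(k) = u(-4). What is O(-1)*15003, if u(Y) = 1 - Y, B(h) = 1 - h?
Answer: 60012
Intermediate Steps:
S(k) = 5 (S(k) = 1 - 1*(-4) = 1 + 4 = 5)
O(Q) = 5 + Q² + 2*Q (O(Q) = (Q² + 2*Q) + 5 = 5 + Q² + 2*Q)
O(-1)*15003 = (5 + (-1)² + 2*(-1))*15003 = (5 + 1 - 2)*15003 = 4*15003 = 60012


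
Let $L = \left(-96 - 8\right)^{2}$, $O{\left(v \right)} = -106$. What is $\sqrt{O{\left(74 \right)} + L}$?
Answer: $3 \sqrt{1190} \approx 103.49$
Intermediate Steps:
$L = 10816$ ($L = \left(-104\right)^{2} = 10816$)
$\sqrt{O{\left(74 \right)} + L} = \sqrt{-106 + 10816} = \sqrt{10710} = 3 \sqrt{1190}$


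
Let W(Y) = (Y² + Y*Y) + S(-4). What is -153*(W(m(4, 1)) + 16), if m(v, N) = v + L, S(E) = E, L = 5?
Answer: -26622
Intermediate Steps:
m(v, N) = 5 + v (m(v, N) = v + 5 = 5 + v)
W(Y) = -4 + 2*Y² (W(Y) = (Y² + Y*Y) - 4 = (Y² + Y²) - 4 = 2*Y² - 4 = -4 + 2*Y²)
-153*(W(m(4, 1)) + 16) = -153*((-4 + 2*(5 + 4)²) + 16) = -153*((-4 + 2*9²) + 16) = -153*((-4 + 2*81) + 16) = -153*((-4 + 162) + 16) = -153*(158 + 16) = -153*174 = -26622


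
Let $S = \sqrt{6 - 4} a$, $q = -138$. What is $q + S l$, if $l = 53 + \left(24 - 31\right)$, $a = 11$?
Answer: $-138 + 506 \sqrt{2} \approx 577.59$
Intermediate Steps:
$l = 46$ ($l = 53 - 7 = 46$)
$S = 11 \sqrt{2}$ ($S = \sqrt{6 - 4} \cdot 11 = \sqrt{2} \cdot 11 = 11 \sqrt{2} \approx 15.556$)
$q + S l = -138 + 11 \sqrt{2} \cdot 46 = -138 + 506 \sqrt{2}$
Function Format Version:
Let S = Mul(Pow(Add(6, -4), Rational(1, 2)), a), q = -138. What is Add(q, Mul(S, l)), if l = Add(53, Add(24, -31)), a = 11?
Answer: Add(-138, Mul(506, Pow(2, Rational(1, 2)))) ≈ 577.59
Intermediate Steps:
l = 46 (l = Add(53, -7) = 46)
S = Mul(11, Pow(2, Rational(1, 2))) (S = Mul(Pow(Add(6, -4), Rational(1, 2)), 11) = Mul(Pow(2, Rational(1, 2)), 11) = Mul(11, Pow(2, Rational(1, 2))) ≈ 15.556)
Add(q, Mul(S, l)) = Add(-138, Mul(Mul(11, Pow(2, Rational(1, 2))), 46)) = Add(-138, Mul(506, Pow(2, Rational(1, 2))))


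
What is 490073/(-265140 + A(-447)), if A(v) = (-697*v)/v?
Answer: -490073/265837 ≈ -1.8435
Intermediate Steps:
A(v) = -697
490073/(-265140 + A(-447)) = 490073/(-265140 - 697) = 490073/(-265837) = 490073*(-1/265837) = -490073/265837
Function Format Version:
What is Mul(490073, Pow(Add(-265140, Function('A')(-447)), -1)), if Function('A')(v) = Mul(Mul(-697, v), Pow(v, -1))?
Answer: Rational(-490073, 265837) ≈ -1.8435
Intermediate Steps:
Function('A')(v) = -697
Mul(490073, Pow(Add(-265140, Function('A')(-447)), -1)) = Mul(490073, Pow(Add(-265140, -697), -1)) = Mul(490073, Pow(-265837, -1)) = Mul(490073, Rational(-1, 265837)) = Rational(-490073, 265837)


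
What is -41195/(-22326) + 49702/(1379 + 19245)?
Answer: 489813133/115112856 ≈ 4.2551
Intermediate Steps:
-41195/(-22326) + 49702/(1379 + 19245) = -41195*(-1/22326) + 49702/20624 = 41195/22326 + 49702*(1/20624) = 41195/22326 + 24851/10312 = 489813133/115112856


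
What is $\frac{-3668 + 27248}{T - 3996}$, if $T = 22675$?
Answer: $\frac{23580}{18679} \approx 1.2624$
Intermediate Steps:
$\frac{-3668 + 27248}{T - 3996} = \frac{-3668 + 27248}{22675 - 3996} = \frac{23580}{18679}$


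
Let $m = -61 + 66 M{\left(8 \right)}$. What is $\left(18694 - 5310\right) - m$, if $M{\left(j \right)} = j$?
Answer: $12917$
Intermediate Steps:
$m = 467$ ($m = -61 + 66 \cdot 8 = -61 + 528 = 467$)
$\left(18694 - 5310\right) - m = \left(18694 - 5310\right) - 467 = 13384 - 467 = 12917$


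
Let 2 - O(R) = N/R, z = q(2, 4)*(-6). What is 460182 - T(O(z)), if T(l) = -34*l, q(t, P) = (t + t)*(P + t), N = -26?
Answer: 16568779/36 ≈ 4.6024e+5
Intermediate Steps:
q(t, P) = 2*t*(P + t) (q(t, P) = (2*t)*(P + t) = 2*t*(P + t))
z = -144 (z = (2*2*(4 + 2))*(-6) = (2*2*6)*(-6) = 24*(-6) = -144)
O(R) = 2 + 26/R (O(R) = 2 - (-26)/R = 2 + 26/R)
460182 - T(O(z)) = 460182 - (-34)*(2 + 26/(-144)) = 460182 - (-34)*(2 + 26*(-1/144)) = 460182 - (-34)*(2 - 13/72) = 460182 - (-34)*131/72 = 460182 - 1*(-2227/36) = 460182 + 2227/36 = 16568779/36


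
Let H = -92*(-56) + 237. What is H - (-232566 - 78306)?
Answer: 316261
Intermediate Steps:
H = 5389 (H = 5152 + 237 = 5389)
H - (-232566 - 78306) = 5389 - (-232566 - 78306) = 5389 - 1*(-310872) = 5389 + 310872 = 316261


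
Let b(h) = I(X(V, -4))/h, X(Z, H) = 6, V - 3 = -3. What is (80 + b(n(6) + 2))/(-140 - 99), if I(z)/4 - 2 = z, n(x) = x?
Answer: -84/239 ≈ -0.35146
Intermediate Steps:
V = 0 (V = 3 - 3 = 0)
I(z) = 8 + 4*z
b(h) = 32/h (b(h) = (8 + 4*6)/h = (8 + 24)/h = 32/h)
(80 + b(n(6) + 2))/(-140 - 99) = (80 + 32/(6 + 2))/(-140 - 99) = (80 + 32/8)/(-239) = (80 + 32*(1/8))*(-1/239) = (80 + 4)*(-1/239) = 84*(-1/239) = -84/239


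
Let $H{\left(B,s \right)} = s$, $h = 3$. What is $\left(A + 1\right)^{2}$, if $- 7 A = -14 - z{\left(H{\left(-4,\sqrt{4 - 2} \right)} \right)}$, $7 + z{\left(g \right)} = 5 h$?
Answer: $\frac{841}{49} \approx 17.163$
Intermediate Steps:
$z{\left(g \right)} = 8$ ($z{\left(g \right)} = -7 + 5 \cdot 3 = -7 + 15 = 8$)
$A = \frac{22}{7}$ ($A = - \frac{-14 - 8}{7} = \left(- \frac{1}{7}\right) \left(-22\right) = \frac{22}{7} \approx 3.1429$)
$\left(A + 1\right)^{2} = \left(\frac{22}{7} + 1\right)^{2} = \left(\frac{29}{7}\right)^{2} = \frac{841}{49}$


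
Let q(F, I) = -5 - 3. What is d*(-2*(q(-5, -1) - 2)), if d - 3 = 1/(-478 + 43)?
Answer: 5216/87 ≈ 59.954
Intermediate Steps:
q(F, I) = -8
d = 1304/435 (d = 3 + 1/(-478 + 43) = 3 + 1/(-435) = 3 - 1/435 = 1304/435 ≈ 2.9977)
d*(-2*(q(-5, -1) - 2)) = 1304*(-2*(-8 - 2))/435 = 1304*(-2*(-10))/435 = (1304/435)*20 = 5216/87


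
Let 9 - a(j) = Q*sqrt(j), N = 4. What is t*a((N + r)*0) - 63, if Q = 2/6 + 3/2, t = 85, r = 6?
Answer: 702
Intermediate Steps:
Q = 11/6 (Q = 2*(1/6) + 3*(1/2) = 1/3 + 3/2 = 11/6 ≈ 1.8333)
a(j) = 9 - 11*sqrt(j)/6
t*a((N + r)*0) - 63 = 85*(9 - 11*sqrt((4 + 6)*0)/6) - 63 = 85*(9 - 11*sqrt(10*0)/6) - 63 = 85*(9 - 11*sqrt(0)/6) - 63 = 85*(9 - 11/6*0) - 63 = 85*(9 + 0) - 63 = 85*9 - 63 = 765 - 63 = 702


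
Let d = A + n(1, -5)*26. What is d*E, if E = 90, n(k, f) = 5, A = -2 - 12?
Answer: 10440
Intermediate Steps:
A = -14
d = 116 (d = -14 + 5*26 = -14 + 130 = 116)
d*E = 116*90 = 10440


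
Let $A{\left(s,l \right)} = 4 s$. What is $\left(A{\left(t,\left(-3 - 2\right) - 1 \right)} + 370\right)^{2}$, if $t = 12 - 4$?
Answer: $161604$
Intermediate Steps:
$t = 8$
$\left(A{\left(t,\left(-3 - 2\right) - 1 \right)} + 370\right)^{2} = \left(4 \cdot 8 + 370\right)^{2} = \left(32 + 370\right)^{2} = 402^{2} = 161604$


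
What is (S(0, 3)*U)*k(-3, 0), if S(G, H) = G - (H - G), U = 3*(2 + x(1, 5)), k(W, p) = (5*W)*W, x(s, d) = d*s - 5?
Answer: -810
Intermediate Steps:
x(s, d) = -5 + d*s
k(W, p) = 5*W²
U = 6 (U = 3*(2 + (-5 + 5*1)) = 3*(2 + (-5 + 5)) = 3*(2 + 0) = 3*2 = 6)
S(G, H) = -H + 2*G (S(G, H) = G + (G - H) = -H + 2*G)
(S(0, 3)*U)*k(-3, 0) = ((-1*3 + 2*0)*6)*(5*(-3)²) = ((-3 + 0)*6)*(5*9) = -3*6*45 = -18*45 = -810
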